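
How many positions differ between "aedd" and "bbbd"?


Comparing "aedd" and "bbbd" position by position:
  Position 0: 'a' vs 'b' => DIFFER
  Position 1: 'e' vs 'b' => DIFFER
  Position 2: 'd' vs 'b' => DIFFER
  Position 3: 'd' vs 'd' => same
Positions that differ: 3

3


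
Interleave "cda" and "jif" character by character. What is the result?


Interleaving "cda" and "jif":
  Position 0: 'c' from first, 'j' from second => "cj"
  Position 1: 'd' from first, 'i' from second => "di"
  Position 2: 'a' from first, 'f' from second => "af"
Result: cjdiaf

cjdiaf


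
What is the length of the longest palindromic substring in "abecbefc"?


Input: "abecbefc"
Checking substrings for palindromes:
  No multi-char palindromic substrings found
Longest palindromic substring: "a" with length 1

1


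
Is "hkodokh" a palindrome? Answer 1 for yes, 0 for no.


Input: hkodokh
Reversed: hkodokh
  Compare pos 0 ('h') with pos 6 ('h'): match
  Compare pos 1 ('k') with pos 5 ('k'): match
  Compare pos 2 ('o') with pos 4 ('o'): match
Result: palindrome

1


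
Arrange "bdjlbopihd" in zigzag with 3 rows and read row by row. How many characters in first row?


Zigzag "bdjlbopihd" into 3 rows:
Placing characters:
  'b' => row 0
  'd' => row 1
  'j' => row 2
  'l' => row 1
  'b' => row 0
  'o' => row 1
  'p' => row 2
  'i' => row 1
  'h' => row 0
  'd' => row 1
Rows:
  Row 0: "bbh"
  Row 1: "dloid"
  Row 2: "jp"
First row length: 3

3


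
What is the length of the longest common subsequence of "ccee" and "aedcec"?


LCS of "ccee" and "aedcec"
DP table:
           a    e    d    c    e    c
      0    0    0    0    0    0    0
  c   0    0    0    0    1    1    1
  c   0    0    0    0    1    1    2
  e   0    0    1    1    1    2    2
  e   0    0    1    1    1    2    2
LCS length = dp[4][6] = 2

2


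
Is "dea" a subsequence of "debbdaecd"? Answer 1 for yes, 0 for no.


Check if "dea" is a subsequence of "debbdaecd"
Greedy scan:
  Position 0 ('d'): matches sub[0] = 'd'
  Position 1 ('e'): matches sub[1] = 'e'
  Position 2 ('b'): no match needed
  Position 3 ('b'): no match needed
  Position 4 ('d'): no match needed
  Position 5 ('a'): matches sub[2] = 'a'
  Position 6 ('e'): no match needed
  Position 7 ('c'): no match needed
  Position 8 ('d'): no match needed
All 3 characters matched => is a subsequence

1


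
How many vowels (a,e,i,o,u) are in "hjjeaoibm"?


Input: hjjeaoibm
Checking each character:
  'h' at position 0: consonant
  'j' at position 1: consonant
  'j' at position 2: consonant
  'e' at position 3: vowel (running total: 1)
  'a' at position 4: vowel (running total: 2)
  'o' at position 5: vowel (running total: 3)
  'i' at position 6: vowel (running total: 4)
  'b' at position 7: consonant
  'm' at position 8: consonant
Total vowels: 4

4


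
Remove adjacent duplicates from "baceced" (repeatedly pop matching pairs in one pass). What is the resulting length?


Input: baceced
Stack-based adjacent duplicate removal:
  Read 'b': push. Stack: b
  Read 'a': push. Stack: ba
  Read 'c': push. Stack: bac
  Read 'e': push. Stack: bace
  Read 'c': push. Stack: bacec
  Read 'e': push. Stack: bacece
  Read 'd': push. Stack: baceced
Final stack: "baceced" (length 7)

7


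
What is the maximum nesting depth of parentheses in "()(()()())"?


Input: "()(()()())"
Tracking depth:
  Position 0 '(': depth becomes 1
  Position 1 ')': depth becomes 0
  Position 2 '(': depth becomes 1
  Position 3 '(': depth becomes 2
  Position 4 ')': depth becomes 1
  Position 5 '(': depth becomes 2
  Position 6 ')': depth becomes 1
  Position 7 '(': depth becomes 2
  Position 8 ')': depth becomes 1
  Position 9 ')': depth becomes 0
Maximum depth reached: 2

2


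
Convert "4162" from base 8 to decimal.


Input: "4162" in base 8
Positional expansion:
  Digit '4' (value 4) x 8^3 = 2048
  Digit '1' (value 1) x 8^2 = 64
  Digit '6' (value 6) x 8^1 = 48
  Digit '2' (value 2) x 8^0 = 2
Sum = 2162

2162


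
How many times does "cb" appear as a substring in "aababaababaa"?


Searching for "cb" in "aababaababaa"
Scanning each position:
  Position 0: "aa" => no
  Position 1: "ab" => no
  Position 2: "ba" => no
  Position 3: "ab" => no
  Position 4: "ba" => no
  Position 5: "aa" => no
  Position 6: "ab" => no
  Position 7: "ba" => no
  Position 8: "ab" => no
  Position 9: "ba" => no
  Position 10: "aa" => no
Total occurrences: 0

0


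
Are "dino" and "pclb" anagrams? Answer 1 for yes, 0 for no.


Strings: "dino", "pclb"
Sorted first:  dino
Sorted second: bclp
Differ at position 0: 'd' vs 'b' => not anagrams

0


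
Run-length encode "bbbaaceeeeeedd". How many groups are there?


Input: bbbaaceeeeeedd
Scanning for consecutive runs:
  Group 1: 'b' x 3 (positions 0-2)
  Group 2: 'a' x 2 (positions 3-4)
  Group 3: 'c' x 1 (positions 5-5)
  Group 4: 'e' x 6 (positions 6-11)
  Group 5: 'd' x 2 (positions 12-13)
Total groups: 5

5


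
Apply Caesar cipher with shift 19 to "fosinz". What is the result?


Caesar cipher: shift "fosinz" by 19
  'f' (pos 5) + 19 = pos 24 = 'y'
  'o' (pos 14) + 19 = pos 7 = 'h'
  's' (pos 18) + 19 = pos 11 = 'l'
  'i' (pos 8) + 19 = pos 1 = 'b'
  'n' (pos 13) + 19 = pos 6 = 'g'
  'z' (pos 25) + 19 = pos 18 = 's'
Result: yhlbgs

yhlbgs


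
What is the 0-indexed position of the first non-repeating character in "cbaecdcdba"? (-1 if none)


Input: cbaecdcdba
Character frequencies:
  'a': 2
  'b': 2
  'c': 3
  'd': 2
  'e': 1
Scanning left to right for freq == 1:
  Position 0 ('c'): freq=3, skip
  Position 1 ('b'): freq=2, skip
  Position 2 ('a'): freq=2, skip
  Position 3 ('e'): unique! => answer = 3

3


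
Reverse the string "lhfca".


Input: lhfca
Reading characters right to left:
  Position 4: 'a'
  Position 3: 'c'
  Position 2: 'f'
  Position 1: 'h'
  Position 0: 'l'
Reversed: acfhl

acfhl


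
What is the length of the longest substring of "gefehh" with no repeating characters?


Input: "gefehh"
Sliding window (track last position of each char):
  Position 0 ('g'): window [0,0] length 1 -- new best
  Position 1 ('e'): window [0,1] length 2 -- new best
  Position 2 ('f'): window [0,2] length 3 -- new best
  Position 3 ('e'): repeat (last at 1), move window start to 2
  Position 3 ('e'): window [2,3] length 2
  Position 4 ('h'): window [2,4] length 3
  Position 5 ('h'): repeat (last at 4), move window start to 5
  Position 5 ('h'): window [5,5] length 1
Longest substring with no repeats: "gef" with length 3

3


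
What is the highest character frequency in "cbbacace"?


Input: cbbacace
Character counts:
  'a': 2
  'b': 2
  'c': 3
  'e': 1
Maximum frequency: 3

3


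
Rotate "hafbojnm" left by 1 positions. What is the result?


Input: "hafbojnm", rotate left by 1
First 1 characters: "h"
Remaining characters: "afbojnm"
Concatenate remaining + first: "afbojnm" + "h" = "afbojnmh"

afbojnmh


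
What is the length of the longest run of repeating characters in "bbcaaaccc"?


Input: "bbcaaaccc"
Scanning for longest run:
  Position 1 ('b'): continues run of 'b', length=2
  Position 2 ('c'): new char, reset run to 1
  Position 3 ('a'): new char, reset run to 1
  Position 4 ('a'): continues run of 'a', length=2
  Position 5 ('a'): continues run of 'a', length=3
  Position 6 ('c'): new char, reset run to 1
  Position 7 ('c'): continues run of 'c', length=2
  Position 8 ('c'): continues run of 'c', length=3
Longest run: 'a' with length 3

3


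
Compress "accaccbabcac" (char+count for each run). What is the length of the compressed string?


Input: accaccbabcac
Runs:
  'a' x 1 => "a1"
  'c' x 2 => "c2"
  'a' x 1 => "a1"
  'c' x 2 => "c2"
  'b' x 1 => "b1"
  'a' x 1 => "a1"
  'b' x 1 => "b1"
  'c' x 1 => "c1"
  'a' x 1 => "a1"
  'c' x 1 => "c1"
Compressed: "a1c2a1c2b1a1b1c1a1c1"
Compressed length: 20

20


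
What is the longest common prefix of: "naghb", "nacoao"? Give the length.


Words: naghb, nacoao
  Position 0: all 'n' => match
  Position 1: all 'a' => match
  Position 2: ('g', 'c') => mismatch, stop
LCP = "na" (length 2)

2


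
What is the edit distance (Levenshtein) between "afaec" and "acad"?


Computing edit distance: "afaec" -> "acad"
DP table:
           a    c    a    d
      0    1    2    3    4
  a   1    0    1    2    3
  f   2    1    1    2    3
  a   3    2    2    1    2
  e   4    3    3    2    2
  c   5    4    3    3    3
Edit distance = dp[5][4] = 3

3


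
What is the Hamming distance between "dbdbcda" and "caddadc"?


Comparing "dbdbcda" and "caddadc" position by position:
  Position 0: 'd' vs 'c' => differ
  Position 1: 'b' vs 'a' => differ
  Position 2: 'd' vs 'd' => same
  Position 3: 'b' vs 'd' => differ
  Position 4: 'c' vs 'a' => differ
  Position 5: 'd' vs 'd' => same
  Position 6: 'a' vs 'c' => differ
Total differences (Hamming distance): 5

5


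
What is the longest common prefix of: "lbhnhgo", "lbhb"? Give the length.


Words: lbhnhgo, lbhb
  Position 0: all 'l' => match
  Position 1: all 'b' => match
  Position 2: all 'h' => match
  Position 3: ('n', 'b') => mismatch, stop
LCP = "lbh" (length 3)

3


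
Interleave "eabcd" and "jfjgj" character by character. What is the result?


Interleaving "eabcd" and "jfjgj":
  Position 0: 'e' from first, 'j' from second => "ej"
  Position 1: 'a' from first, 'f' from second => "af"
  Position 2: 'b' from first, 'j' from second => "bj"
  Position 3: 'c' from first, 'g' from second => "cg"
  Position 4: 'd' from first, 'j' from second => "dj"
Result: ejafbjcgdj

ejafbjcgdj


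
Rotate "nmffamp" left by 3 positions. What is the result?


Input: "nmffamp", rotate left by 3
First 3 characters: "nmf"
Remaining characters: "famp"
Concatenate remaining + first: "famp" + "nmf" = "fampnmf"

fampnmf


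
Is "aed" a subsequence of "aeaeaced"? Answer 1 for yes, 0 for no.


Check if "aed" is a subsequence of "aeaeaced"
Greedy scan:
  Position 0 ('a'): matches sub[0] = 'a'
  Position 1 ('e'): matches sub[1] = 'e'
  Position 2 ('a'): no match needed
  Position 3 ('e'): no match needed
  Position 4 ('a'): no match needed
  Position 5 ('c'): no match needed
  Position 6 ('e'): no match needed
  Position 7 ('d'): matches sub[2] = 'd'
All 3 characters matched => is a subsequence

1


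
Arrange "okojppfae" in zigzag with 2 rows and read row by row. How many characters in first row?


Zigzag "okojppfae" into 2 rows:
Placing characters:
  'o' => row 0
  'k' => row 1
  'o' => row 0
  'j' => row 1
  'p' => row 0
  'p' => row 1
  'f' => row 0
  'a' => row 1
  'e' => row 0
Rows:
  Row 0: "oopfe"
  Row 1: "kjpa"
First row length: 5

5


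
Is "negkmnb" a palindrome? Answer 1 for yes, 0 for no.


Input: negkmnb
Reversed: bnmkgen
  Compare pos 0 ('n') with pos 6 ('b'): MISMATCH
  Compare pos 1 ('e') with pos 5 ('n'): MISMATCH
  Compare pos 2 ('g') with pos 4 ('m'): MISMATCH
Result: not a palindrome

0


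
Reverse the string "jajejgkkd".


Input: jajejgkkd
Reading characters right to left:
  Position 8: 'd'
  Position 7: 'k'
  Position 6: 'k'
  Position 5: 'g'
  Position 4: 'j'
  Position 3: 'e'
  Position 2: 'j'
  Position 1: 'a'
  Position 0: 'j'
Reversed: dkkgjejaj

dkkgjejaj


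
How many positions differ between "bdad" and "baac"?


Comparing "bdad" and "baac" position by position:
  Position 0: 'b' vs 'b' => same
  Position 1: 'd' vs 'a' => DIFFER
  Position 2: 'a' vs 'a' => same
  Position 3: 'd' vs 'c' => DIFFER
Positions that differ: 2

2


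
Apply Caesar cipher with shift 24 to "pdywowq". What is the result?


Caesar cipher: shift "pdywowq" by 24
  'p' (pos 15) + 24 = pos 13 = 'n'
  'd' (pos 3) + 24 = pos 1 = 'b'
  'y' (pos 24) + 24 = pos 22 = 'w'
  'w' (pos 22) + 24 = pos 20 = 'u'
  'o' (pos 14) + 24 = pos 12 = 'm'
  'w' (pos 22) + 24 = pos 20 = 'u'
  'q' (pos 16) + 24 = pos 14 = 'o'
Result: nbwumuo

nbwumuo


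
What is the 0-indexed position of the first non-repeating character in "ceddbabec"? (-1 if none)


Input: ceddbabec
Character frequencies:
  'a': 1
  'b': 2
  'c': 2
  'd': 2
  'e': 2
Scanning left to right for freq == 1:
  Position 0 ('c'): freq=2, skip
  Position 1 ('e'): freq=2, skip
  Position 2 ('d'): freq=2, skip
  Position 3 ('d'): freq=2, skip
  Position 4 ('b'): freq=2, skip
  Position 5 ('a'): unique! => answer = 5

5


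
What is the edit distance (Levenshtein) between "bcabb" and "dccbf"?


Computing edit distance: "bcabb" -> "dccbf"
DP table:
           d    c    c    b    f
      0    1    2    3    4    5
  b   1    1    2    3    3    4
  c   2    2    1    2    3    4
  a   3    3    2    2    3    4
  b   4    4    3    3    2    3
  b   5    5    4    4    3    3
Edit distance = dp[5][5] = 3

3


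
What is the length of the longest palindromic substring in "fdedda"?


Input: "fdedda"
Checking substrings for palindromes:
  [1:4] "ded" (len 3) => palindrome
  [3:5] "dd" (len 2) => palindrome
Longest palindromic substring: "ded" with length 3

3


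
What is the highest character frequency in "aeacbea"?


Input: aeacbea
Character counts:
  'a': 3
  'b': 1
  'c': 1
  'e': 2
Maximum frequency: 3

3


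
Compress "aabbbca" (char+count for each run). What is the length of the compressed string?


Input: aabbbca
Runs:
  'a' x 2 => "a2"
  'b' x 3 => "b3"
  'c' x 1 => "c1"
  'a' x 1 => "a1"
Compressed: "a2b3c1a1"
Compressed length: 8

8


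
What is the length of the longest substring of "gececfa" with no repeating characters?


Input: "gececfa"
Sliding window (track last position of each char):
  Position 0 ('g'): window [0,0] length 1 -- new best
  Position 1 ('e'): window [0,1] length 2 -- new best
  Position 2 ('c'): window [0,2] length 3 -- new best
  Position 3 ('e'): repeat (last at 1), move window start to 2
  Position 3 ('e'): window [2,3] length 2
  Position 4 ('c'): repeat (last at 2), move window start to 3
  Position 4 ('c'): window [3,4] length 2
  Position 5 ('f'): window [3,5] length 3
  Position 6 ('a'): window [3,6] length 4 -- new best
Longest substring with no repeats: "ecfa" with length 4

4


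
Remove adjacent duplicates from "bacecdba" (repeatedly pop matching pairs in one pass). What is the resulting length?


Input: bacecdba
Stack-based adjacent duplicate removal:
  Read 'b': push. Stack: b
  Read 'a': push. Stack: ba
  Read 'c': push. Stack: bac
  Read 'e': push. Stack: bace
  Read 'c': push. Stack: bacec
  Read 'd': push. Stack: bacecd
  Read 'b': push. Stack: bacecdb
  Read 'a': push. Stack: bacecdba
Final stack: "bacecdba" (length 8)

8


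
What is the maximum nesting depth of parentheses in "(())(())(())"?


Input: "(())(())(())"
Tracking depth:
  Position 0 '(': depth becomes 1
  Position 1 '(': depth becomes 2
  Position 2 ')': depth becomes 1
  Position 3 ')': depth becomes 0
  Position 4 '(': depth becomes 1
  Position 5 '(': depth becomes 2
  Position 6 ')': depth becomes 1
  Position 7 ')': depth becomes 0
  Position 8 '(': depth becomes 1
  Position 9 '(': depth becomes 2
  Position 10 ')': depth becomes 1
  Position 11 ')': depth becomes 0
Maximum depth reached: 2

2


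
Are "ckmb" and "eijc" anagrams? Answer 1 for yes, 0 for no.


Strings: "ckmb", "eijc"
Sorted first:  bckm
Sorted second: ceij
Differ at position 0: 'b' vs 'c' => not anagrams

0


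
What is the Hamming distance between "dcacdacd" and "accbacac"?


Comparing "dcacdacd" and "accbacac" position by position:
  Position 0: 'd' vs 'a' => differ
  Position 1: 'c' vs 'c' => same
  Position 2: 'a' vs 'c' => differ
  Position 3: 'c' vs 'b' => differ
  Position 4: 'd' vs 'a' => differ
  Position 5: 'a' vs 'c' => differ
  Position 6: 'c' vs 'a' => differ
  Position 7: 'd' vs 'c' => differ
Total differences (Hamming distance): 7

7


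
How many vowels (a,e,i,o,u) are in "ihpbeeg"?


Input: ihpbeeg
Checking each character:
  'i' at position 0: vowel (running total: 1)
  'h' at position 1: consonant
  'p' at position 2: consonant
  'b' at position 3: consonant
  'e' at position 4: vowel (running total: 2)
  'e' at position 5: vowel (running total: 3)
  'g' at position 6: consonant
Total vowels: 3

3


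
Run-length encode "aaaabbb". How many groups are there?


Input: aaaabbb
Scanning for consecutive runs:
  Group 1: 'a' x 4 (positions 0-3)
  Group 2: 'b' x 3 (positions 4-6)
Total groups: 2

2


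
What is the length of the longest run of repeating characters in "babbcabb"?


Input: "babbcabb"
Scanning for longest run:
  Position 1 ('a'): new char, reset run to 1
  Position 2 ('b'): new char, reset run to 1
  Position 3 ('b'): continues run of 'b', length=2
  Position 4 ('c'): new char, reset run to 1
  Position 5 ('a'): new char, reset run to 1
  Position 6 ('b'): new char, reset run to 1
  Position 7 ('b'): continues run of 'b', length=2
Longest run: 'b' with length 2

2


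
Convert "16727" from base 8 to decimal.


Input: "16727" in base 8
Positional expansion:
  Digit '1' (value 1) x 8^4 = 4096
  Digit '6' (value 6) x 8^3 = 3072
  Digit '7' (value 7) x 8^2 = 448
  Digit '2' (value 2) x 8^1 = 16
  Digit '7' (value 7) x 8^0 = 7
Sum = 7639

7639


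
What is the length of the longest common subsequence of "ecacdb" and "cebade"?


LCS of "ecacdb" and "cebade"
DP table:
           c    e    b    a    d    e
      0    0    0    0    0    0    0
  e   0    0    1    1    1    1    1
  c   0    1    1    1    1    1    1
  a   0    1    1    1    2    2    2
  c   0    1    1    1    2    2    2
  d   0    1    1    1    2    3    3
  b   0    1    1    2    2    3    3
LCS length = dp[6][6] = 3

3


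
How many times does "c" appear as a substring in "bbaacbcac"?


Searching for "c" in "bbaacbcac"
Scanning each position:
  Position 0: "b" => no
  Position 1: "b" => no
  Position 2: "a" => no
  Position 3: "a" => no
  Position 4: "c" => MATCH
  Position 5: "b" => no
  Position 6: "c" => MATCH
  Position 7: "a" => no
  Position 8: "c" => MATCH
Total occurrences: 3

3


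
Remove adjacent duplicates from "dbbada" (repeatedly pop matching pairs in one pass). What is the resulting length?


Input: dbbada
Stack-based adjacent duplicate removal:
  Read 'd': push. Stack: d
  Read 'b': push. Stack: db
  Read 'b': matches stack top 'b' => pop. Stack: d
  Read 'a': push. Stack: da
  Read 'd': push. Stack: dad
  Read 'a': push. Stack: dada
Final stack: "dada" (length 4)

4


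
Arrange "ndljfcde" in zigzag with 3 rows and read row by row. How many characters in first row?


Zigzag "ndljfcde" into 3 rows:
Placing characters:
  'n' => row 0
  'd' => row 1
  'l' => row 2
  'j' => row 1
  'f' => row 0
  'c' => row 1
  'd' => row 2
  'e' => row 1
Rows:
  Row 0: "nf"
  Row 1: "djce"
  Row 2: "ld"
First row length: 2

2


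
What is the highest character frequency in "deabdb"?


Input: deabdb
Character counts:
  'a': 1
  'b': 2
  'd': 2
  'e': 1
Maximum frequency: 2

2


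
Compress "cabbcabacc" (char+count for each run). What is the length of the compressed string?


Input: cabbcabacc
Runs:
  'c' x 1 => "c1"
  'a' x 1 => "a1"
  'b' x 2 => "b2"
  'c' x 1 => "c1"
  'a' x 1 => "a1"
  'b' x 1 => "b1"
  'a' x 1 => "a1"
  'c' x 2 => "c2"
Compressed: "c1a1b2c1a1b1a1c2"
Compressed length: 16

16


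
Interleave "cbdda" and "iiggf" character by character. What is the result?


Interleaving "cbdda" and "iiggf":
  Position 0: 'c' from first, 'i' from second => "ci"
  Position 1: 'b' from first, 'i' from second => "bi"
  Position 2: 'd' from first, 'g' from second => "dg"
  Position 3: 'd' from first, 'g' from second => "dg"
  Position 4: 'a' from first, 'f' from second => "af"
Result: cibidgdgaf

cibidgdgaf


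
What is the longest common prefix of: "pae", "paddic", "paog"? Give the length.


Words: pae, paddic, paog
  Position 0: all 'p' => match
  Position 1: all 'a' => match
  Position 2: ('e', 'd', 'o') => mismatch, stop
LCP = "pa" (length 2)

2


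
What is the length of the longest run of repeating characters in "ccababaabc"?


Input: "ccababaabc"
Scanning for longest run:
  Position 1 ('c'): continues run of 'c', length=2
  Position 2 ('a'): new char, reset run to 1
  Position 3 ('b'): new char, reset run to 1
  Position 4 ('a'): new char, reset run to 1
  Position 5 ('b'): new char, reset run to 1
  Position 6 ('a'): new char, reset run to 1
  Position 7 ('a'): continues run of 'a', length=2
  Position 8 ('b'): new char, reset run to 1
  Position 9 ('c'): new char, reset run to 1
Longest run: 'c' with length 2

2


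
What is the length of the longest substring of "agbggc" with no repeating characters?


Input: "agbggc"
Sliding window (track last position of each char):
  Position 0 ('a'): window [0,0] length 1 -- new best
  Position 1 ('g'): window [0,1] length 2 -- new best
  Position 2 ('b'): window [0,2] length 3 -- new best
  Position 3 ('g'): repeat (last at 1), move window start to 2
  Position 3 ('g'): window [2,3] length 2
  Position 4 ('g'): repeat (last at 3), move window start to 4
  Position 4 ('g'): window [4,4] length 1
  Position 5 ('c'): window [4,5] length 2
Longest substring with no repeats: "agb" with length 3

3


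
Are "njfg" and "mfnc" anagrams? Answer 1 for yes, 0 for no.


Strings: "njfg", "mfnc"
Sorted first:  fgjn
Sorted second: cfmn
Differ at position 0: 'f' vs 'c' => not anagrams

0


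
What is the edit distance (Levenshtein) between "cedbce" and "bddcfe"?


Computing edit distance: "cedbce" -> "bddcfe"
DP table:
           b    d    d    c    f    e
      0    1    2    3    4    5    6
  c   1    1    2    3    3    4    5
  e   2    2    2    3    4    4    4
  d   3    3    2    2    3    4    5
  b   4    3    3    3    3    4    5
  c   5    4    4    4    3    4    5
  e   6    5    5    5    4    4    4
Edit distance = dp[6][6] = 4

4


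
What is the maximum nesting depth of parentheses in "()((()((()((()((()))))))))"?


Input: "()((()((()((()((()))))))))"
Tracking depth:
  Position 0 '(': depth becomes 1
  Position 1 ')': depth becomes 0
  Position 2 '(': depth becomes 1
  Position 3 '(': depth becomes 2
  Position 4 '(': depth becomes 3
  Position 5 ')': depth becomes 2
  Position 6 '(': depth becomes 3
  Position 7 '(': depth becomes 4
  Position 8 '(': depth becomes 5
  Position 9 ')': depth becomes 4
  Position 10 '(': depth becomes 5
  Position 11 '(': depth becomes 6
  Position 12 '(': depth becomes 7
  Position 13 ')': depth becomes 6
  Position 14 '(': depth becomes 7
  Position 15 '(': depth becomes 8
  Position 16 '(': depth becomes 9
  Position 17 ')': depth becomes 8
  Position 18 ')': depth becomes 7
  Position 19 ')': depth becomes 6
  Position 20 ')': depth becomes 5
  Position 21 ')': depth becomes 4
  Position 22 ')': depth becomes 3
  Position 23 ')': depth becomes 2
  Position 24 ')': depth becomes 1
  Position 25 ')': depth becomes 0
Maximum depth reached: 9

9


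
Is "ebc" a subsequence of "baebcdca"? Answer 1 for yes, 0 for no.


Check if "ebc" is a subsequence of "baebcdca"
Greedy scan:
  Position 0 ('b'): no match needed
  Position 1 ('a'): no match needed
  Position 2 ('e'): matches sub[0] = 'e'
  Position 3 ('b'): matches sub[1] = 'b'
  Position 4 ('c'): matches sub[2] = 'c'
  Position 5 ('d'): no match needed
  Position 6 ('c'): no match needed
  Position 7 ('a'): no match needed
All 3 characters matched => is a subsequence

1


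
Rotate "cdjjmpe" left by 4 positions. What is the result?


Input: "cdjjmpe", rotate left by 4
First 4 characters: "cdjj"
Remaining characters: "mpe"
Concatenate remaining + first: "mpe" + "cdjj" = "mpecdjj"

mpecdjj


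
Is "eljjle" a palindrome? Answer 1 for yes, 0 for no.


Input: eljjle
Reversed: eljjle
  Compare pos 0 ('e') with pos 5 ('e'): match
  Compare pos 1 ('l') with pos 4 ('l'): match
  Compare pos 2 ('j') with pos 3 ('j'): match
Result: palindrome

1


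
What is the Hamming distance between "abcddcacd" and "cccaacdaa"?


Comparing "abcddcacd" and "cccaacdaa" position by position:
  Position 0: 'a' vs 'c' => differ
  Position 1: 'b' vs 'c' => differ
  Position 2: 'c' vs 'c' => same
  Position 3: 'd' vs 'a' => differ
  Position 4: 'd' vs 'a' => differ
  Position 5: 'c' vs 'c' => same
  Position 6: 'a' vs 'd' => differ
  Position 7: 'c' vs 'a' => differ
  Position 8: 'd' vs 'a' => differ
Total differences (Hamming distance): 7

7


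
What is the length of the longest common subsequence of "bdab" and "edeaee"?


LCS of "bdab" and "edeaee"
DP table:
           e    d    e    a    e    e
      0    0    0    0    0    0    0
  b   0    0    0    0    0    0    0
  d   0    0    1    1    1    1    1
  a   0    0    1    1    2    2    2
  b   0    0    1    1    2    2    2
LCS length = dp[4][6] = 2

2


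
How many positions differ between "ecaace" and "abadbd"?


Comparing "ecaace" and "abadbd" position by position:
  Position 0: 'e' vs 'a' => DIFFER
  Position 1: 'c' vs 'b' => DIFFER
  Position 2: 'a' vs 'a' => same
  Position 3: 'a' vs 'd' => DIFFER
  Position 4: 'c' vs 'b' => DIFFER
  Position 5: 'e' vs 'd' => DIFFER
Positions that differ: 5

5


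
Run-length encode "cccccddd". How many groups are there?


Input: cccccddd
Scanning for consecutive runs:
  Group 1: 'c' x 5 (positions 0-4)
  Group 2: 'd' x 3 (positions 5-7)
Total groups: 2

2


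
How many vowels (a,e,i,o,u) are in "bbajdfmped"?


Input: bbajdfmped
Checking each character:
  'b' at position 0: consonant
  'b' at position 1: consonant
  'a' at position 2: vowel (running total: 1)
  'j' at position 3: consonant
  'd' at position 4: consonant
  'f' at position 5: consonant
  'm' at position 6: consonant
  'p' at position 7: consonant
  'e' at position 8: vowel (running total: 2)
  'd' at position 9: consonant
Total vowels: 2

2


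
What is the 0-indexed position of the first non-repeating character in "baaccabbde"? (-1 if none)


Input: baaccabbde
Character frequencies:
  'a': 3
  'b': 3
  'c': 2
  'd': 1
  'e': 1
Scanning left to right for freq == 1:
  Position 0 ('b'): freq=3, skip
  Position 1 ('a'): freq=3, skip
  Position 2 ('a'): freq=3, skip
  Position 3 ('c'): freq=2, skip
  Position 4 ('c'): freq=2, skip
  Position 5 ('a'): freq=3, skip
  Position 6 ('b'): freq=3, skip
  Position 7 ('b'): freq=3, skip
  Position 8 ('d'): unique! => answer = 8

8


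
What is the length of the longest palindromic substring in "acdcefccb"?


Input: "acdcefccb"
Checking substrings for palindromes:
  [1:4] "cdc" (len 3) => palindrome
  [6:8] "cc" (len 2) => palindrome
Longest palindromic substring: "cdc" with length 3

3


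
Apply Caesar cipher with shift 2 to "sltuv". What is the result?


Caesar cipher: shift "sltuv" by 2
  's' (pos 18) + 2 = pos 20 = 'u'
  'l' (pos 11) + 2 = pos 13 = 'n'
  't' (pos 19) + 2 = pos 21 = 'v'
  'u' (pos 20) + 2 = pos 22 = 'w'
  'v' (pos 21) + 2 = pos 23 = 'x'
Result: unvwx

unvwx


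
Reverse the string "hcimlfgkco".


Input: hcimlfgkco
Reading characters right to left:
  Position 9: 'o'
  Position 8: 'c'
  Position 7: 'k'
  Position 6: 'g'
  Position 5: 'f'
  Position 4: 'l'
  Position 3: 'm'
  Position 2: 'i'
  Position 1: 'c'
  Position 0: 'h'
Reversed: ockgflmich

ockgflmich


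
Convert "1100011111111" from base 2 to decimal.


Input: "1100011111111" in base 2
Positional expansion:
  Digit '1' (value 1) x 2^12 = 4096
  Digit '1' (value 1) x 2^11 = 2048
  Digit '0' (value 0) x 2^10 = 0
  Digit '0' (value 0) x 2^9 = 0
  Digit '0' (value 0) x 2^8 = 0
  Digit '1' (value 1) x 2^7 = 128
  Digit '1' (value 1) x 2^6 = 64
  Digit '1' (value 1) x 2^5 = 32
  Digit '1' (value 1) x 2^4 = 16
  Digit '1' (value 1) x 2^3 = 8
  Digit '1' (value 1) x 2^2 = 4
  Digit '1' (value 1) x 2^1 = 2
  Digit '1' (value 1) x 2^0 = 1
Sum = 6399

6399


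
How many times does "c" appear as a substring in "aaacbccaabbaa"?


Searching for "c" in "aaacbccaabbaa"
Scanning each position:
  Position 0: "a" => no
  Position 1: "a" => no
  Position 2: "a" => no
  Position 3: "c" => MATCH
  Position 4: "b" => no
  Position 5: "c" => MATCH
  Position 6: "c" => MATCH
  Position 7: "a" => no
  Position 8: "a" => no
  Position 9: "b" => no
  Position 10: "b" => no
  Position 11: "a" => no
  Position 12: "a" => no
Total occurrences: 3

3


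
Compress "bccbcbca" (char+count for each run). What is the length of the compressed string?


Input: bccbcbca
Runs:
  'b' x 1 => "b1"
  'c' x 2 => "c2"
  'b' x 1 => "b1"
  'c' x 1 => "c1"
  'b' x 1 => "b1"
  'c' x 1 => "c1"
  'a' x 1 => "a1"
Compressed: "b1c2b1c1b1c1a1"
Compressed length: 14

14


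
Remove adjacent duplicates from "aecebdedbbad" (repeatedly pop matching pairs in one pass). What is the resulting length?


Input: aecebdedbbad
Stack-based adjacent duplicate removal:
  Read 'a': push. Stack: a
  Read 'e': push. Stack: ae
  Read 'c': push. Stack: aec
  Read 'e': push. Stack: aece
  Read 'b': push. Stack: aeceb
  Read 'd': push. Stack: aecebd
  Read 'e': push. Stack: aecebde
  Read 'd': push. Stack: aecebded
  Read 'b': push. Stack: aecebdedb
  Read 'b': matches stack top 'b' => pop. Stack: aecebded
  Read 'a': push. Stack: aecebdeda
  Read 'd': push. Stack: aecebdedad
Final stack: "aecebdedad" (length 10)

10


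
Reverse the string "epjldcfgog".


Input: epjldcfgog
Reading characters right to left:
  Position 9: 'g'
  Position 8: 'o'
  Position 7: 'g'
  Position 6: 'f'
  Position 5: 'c'
  Position 4: 'd'
  Position 3: 'l'
  Position 2: 'j'
  Position 1: 'p'
  Position 0: 'e'
Reversed: gogfcdljpe

gogfcdljpe


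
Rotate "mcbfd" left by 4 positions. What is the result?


Input: "mcbfd", rotate left by 4
First 4 characters: "mcbf"
Remaining characters: "d"
Concatenate remaining + first: "d" + "mcbf" = "dmcbf"

dmcbf


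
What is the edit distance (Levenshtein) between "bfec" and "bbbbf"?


Computing edit distance: "bfec" -> "bbbbf"
DP table:
           b    b    b    b    f
      0    1    2    3    4    5
  b   1    0    1    2    3    4
  f   2    1    1    2    3    3
  e   3    2    2    2    3    4
  c   4    3    3    3    3    4
Edit distance = dp[4][5] = 4

4


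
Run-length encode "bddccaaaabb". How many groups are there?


Input: bddccaaaabb
Scanning for consecutive runs:
  Group 1: 'b' x 1 (positions 0-0)
  Group 2: 'd' x 2 (positions 1-2)
  Group 3: 'c' x 2 (positions 3-4)
  Group 4: 'a' x 4 (positions 5-8)
  Group 5: 'b' x 2 (positions 9-10)
Total groups: 5

5


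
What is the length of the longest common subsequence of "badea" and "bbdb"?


LCS of "badea" and "bbdb"
DP table:
           b    b    d    b
      0    0    0    0    0
  b   0    1    1    1    1
  a   0    1    1    1    1
  d   0    1    1    2    2
  e   0    1    1    2    2
  a   0    1    1    2    2
LCS length = dp[5][4] = 2

2


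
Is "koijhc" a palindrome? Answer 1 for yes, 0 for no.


Input: koijhc
Reversed: chjiok
  Compare pos 0 ('k') with pos 5 ('c'): MISMATCH
  Compare pos 1 ('o') with pos 4 ('h'): MISMATCH
  Compare pos 2 ('i') with pos 3 ('j'): MISMATCH
Result: not a palindrome

0


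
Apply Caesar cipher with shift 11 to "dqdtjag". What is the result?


Caesar cipher: shift "dqdtjag" by 11
  'd' (pos 3) + 11 = pos 14 = 'o'
  'q' (pos 16) + 11 = pos 1 = 'b'
  'd' (pos 3) + 11 = pos 14 = 'o'
  't' (pos 19) + 11 = pos 4 = 'e'
  'j' (pos 9) + 11 = pos 20 = 'u'
  'a' (pos 0) + 11 = pos 11 = 'l'
  'g' (pos 6) + 11 = pos 17 = 'r'
Result: oboeulr

oboeulr


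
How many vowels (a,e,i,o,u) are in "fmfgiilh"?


Input: fmfgiilh
Checking each character:
  'f' at position 0: consonant
  'm' at position 1: consonant
  'f' at position 2: consonant
  'g' at position 3: consonant
  'i' at position 4: vowel (running total: 1)
  'i' at position 5: vowel (running total: 2)
  'l' at position 6: consonant
  'h' at position 7: consonant
Total vowels: 2

2


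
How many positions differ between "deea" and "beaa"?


Comparing "deea" and "beaa" position by position:
  Position 0: 'd' vs 'b' => DIFFER
  Position 1: 'e' vs 'e' => same
  Position 2: 'e' vs 'a' => DIFFER
  Position 3: 'a' vs 'a' => same
Positions that differ: 2

2


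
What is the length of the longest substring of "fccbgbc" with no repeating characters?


Input: "fccbgbc"
Sliding window (track last position of each char):
  Position 0 ('f'): window [0,0] length 1 -- new best
  Position 1 ('c'): window [0,1] length 2 -- new best
  Position 2 ('c'): repeat (last at 1), move window start to 2
  Position 2 ('c'): window [2,2] length 1
  Position 3 ('b'): window [2,3] length 2
  Position 4 ('g'): window [2,4] length 3 -- new best
  Position 5 ('b'): repeat (last at 3), move window start to 4
  Position 5 ('b'): window [4,5] length 2
  Position 6 ('c'): window [4,6] length 3
Longest substring with no repeats: "cbg" with length 3

3


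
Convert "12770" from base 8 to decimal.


Input: "12770" in base 8
Positional expansion:
  Digit '1' (value 1) x 8^4 = 4096
  Digit '2' (value 2) x 8^3 = 1024
  Digit '7' (value 7) x 8^2 = 448
  Digit '7' (value 7) x 8^1 = 56
  Digit '0' (value 0) x 8^0 = 0
Sum = 5624

5624


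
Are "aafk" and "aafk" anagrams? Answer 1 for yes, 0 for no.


Strings: "aafk", "aafk"
Sorted first:  aafk
Sorted second: aafk
Sorted forms match => anagrams

1


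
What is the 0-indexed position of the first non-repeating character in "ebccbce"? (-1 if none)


Input: ebccbce
Character frequencies:
  'b': 2
  'c': 3
  'e': 2
Scanning left to right for freq == 1:
  Position 0 ('e'): freq=2, skip
  Position 1 ('b'): freq=2, skip
  Position 2 ('c'): freq=3, skip
  Position 3 ('c'): freq=3, skip
  Position 4 ('b'): freq=2, skip
  Position 5 ('c'): freq=3, skip
  Position 6 ('e'): freq=2, skip
  No unique character found => answer = -1

-1


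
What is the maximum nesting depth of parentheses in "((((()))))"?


Input: "((((()))))"
Tracking depth:
  Position 0 '(': depth becomes 1
  Position 1 '(': depth becomes 2
  Position 2 '(': depth becomes 3
  Position 3 '(': depth becomes 4
  Position 4 '(': depth becomes 5
  Position 5 ')': depth becomes 4
  Position 6 ')': depth becomes 3
  Position 7 ')': depth becomes 2
  Position 8 ')': depth becomes 1
  Position 9 ')': depth becomes 0
Maximum depth reached: 5

5


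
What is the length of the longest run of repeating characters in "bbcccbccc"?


Input: "bbcccbccc"
Scanning for longest run:
  Position 1 ('b'): continues run of 'b', length=2
  Position 2 ('c'): new char, reset run to 1
  Position 3 ('c'): continues run of 'c', length=2
  Position 4 ('c'): continues run of 'c', length=3
  Position 5 ('b'): new char, reset run to 1
  Position 6 ('c'): new char, reset run to 1
  Position 7 ('c'): continues run of 'c', length=2
  Position 8 ('c'): continues run of 'c', length=3
Longest run: 'c' with length 3

3


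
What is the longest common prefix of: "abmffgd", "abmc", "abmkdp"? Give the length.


Words: abmffgd, abmc, abmkdp
  Position 0: all 'a' => match
  Position 1: all 'b' => match
  Position 2: all 'm' => match
  Position 3: ('f', 'c', 'k') => mismatch, stop
LCP = "abm" (length 3)

3


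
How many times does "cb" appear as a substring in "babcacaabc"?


Searching for "cb" in "babcacaabc"
Scanning each position:
  Position 0: "ba" => no
  Position 1: "ab" => no
  Position 2: "bc" => no
  Position 3: "ca" => no
  Position 4: "ac" => no
  Position 5: "ca" => no
  Position 6: "aa" => no
  Position 7: "ab" => no
  Position 8: "bc" => no
Total occurrences: 0

0


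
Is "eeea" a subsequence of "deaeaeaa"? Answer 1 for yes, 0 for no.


Check if "eeea" is a subsequence of "deaeaeaa"
Greedy scan:
  Position 0 ('d'): no match needed
  Position 1 ('e'): matches sub[0] = 'e'
  Position 2 ('a'): no match needed
  Position 3 ('e'): matches sub[1] = 'e'
  Position 4 ('a'): no match needed
  Position 5 ('e'): matches sub[2] = 'e'
  Position 6 ('a'): matches sub[3] = 'a'
  Position 7 ('a'): no match needed
All 4 characters matched => is a subsequence

1


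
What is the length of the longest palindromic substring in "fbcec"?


Input: "fbcec"
Checking substrings for palindromes:
  [2:5] "cec" (len 3) => palindrome
Longest palindromic substring: "cec" with length 3

3


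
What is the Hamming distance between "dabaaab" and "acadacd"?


Comparing "dabaaab" and "acadacd" position by position:
  Position 0: 'd' vs 'a' => differ
  Position 1: 'a' vs 'c' => differ
  Position 2: 'b' vs 'a' => differ
  Position 3: 'a' vs 'd' => differ
  Position 4: 'a' vs 'a' => same
  Position 5: 'a' vs 'c' => differ
  Position 6: 'b' vs 'd' => differ
Total differences (Hamming distance): 6

6


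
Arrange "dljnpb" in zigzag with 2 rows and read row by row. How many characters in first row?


Zigzag "dljnpb" into 2 rows:
Placing characters:
  'd' => row 0
  'l' => row 1
  'j' => row 0
  'n' => row 1
  'p' => row 0
  'b' => row 1
Rows:
  Row 0: "djp"
  Row 1: "lnb"
First row length: 3

3


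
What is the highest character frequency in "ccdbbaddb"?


Input: ccdbbaddb
Character counts:
  'a': 1
  'b': 3
  'c': 2
  'd': 3
Maximum frequency: 3

3


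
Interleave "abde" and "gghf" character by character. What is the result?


Interleaving "abde" and "gghf":
  Position 0: 'a' from first, 'g' from second => "ag"
  Position 1: 'b' from first, 'g' from second => "bg"
  Position 2: 'd' from first, 'h' from second => "dh"
  Position 3: 'e' from first, 'f' from second => "ef"
Result: agbgdhef

agbgdhef


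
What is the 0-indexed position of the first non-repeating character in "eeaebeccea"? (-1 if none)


Input: eeaebeccea
Character frequencies:
  'a': 2
  'b': 1
  'c': 2
  'e': 5
Scanning left to right for freq == 1:
  Position 0 ('e'): freq=5, skip
  Position 1 ('e'): freq=5, skip
  Position 2 ('a'): freq=2, skip
  Position 3 ('e'): freq=5, skip
  Position 4 ('b'): unique! => answer = 4

4


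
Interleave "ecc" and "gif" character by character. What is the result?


Interleaving "ecc" and "gif":
  Position 0: 'e' from first, 'g' from second => "eg"
  Position 1: 'c' from first, 'i' from second => "ci"
  Position 2: 'c' from first, 'f' from second => "cf"
Result: egcicf

egcicf


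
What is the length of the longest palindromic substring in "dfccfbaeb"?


Input: "dfccfbaeb"
Checking substrings for palindromes:
  [1:5] "fccf" (len 4) => palindrome
  [2:4] "cc" (len 2) => palindrome
Longest palindromic substring: "fccf" with length 4

4


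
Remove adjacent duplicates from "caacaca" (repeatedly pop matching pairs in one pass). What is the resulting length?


Input: caacaca
Stack-based adjacent duplicate removal:
  Read 'c': push. Stack: c
  Read 'a': push. Stack: ca
  Read 'a': matches stack top 'a' => pop. Stack: c
  Read 'c': matches stack top 'c' => pop. Stack: (empty)
  Read 'a': push. Stack: a
  Read 'c': push. Stack: ac
  Read 'a': push. Stack: aca
Final stack: "aca" (length 3)

3


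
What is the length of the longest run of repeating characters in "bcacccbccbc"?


Input: "bcacccbccbc"
Scanning for longest run:
  Position 1 ('c'): new char, reset run to 1
  Position 2 ('a'): new char, reset run to 1
  Position 3 ('c'): new char, reset run to 1
  Position 4 ('c'): continues run of 'c', length=2
  Position 5 ('c'): continues run of 'c', length=3
  Position 6 ('b'): new char, reset run to 1
  Position 7 ('c'): new char, reset run to 1
  Position 8 ('c'): continues run of 'c', length=2
  Position 9 ('b'): new char, reset run to 1
  Position 10 ('c'): new char, reset run to 1
Longest run: 'c' with length 3

3


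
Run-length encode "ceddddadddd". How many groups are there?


Input: ceddddadddd
Scanning for consecutive runs:
  Group 1: 'c' x 1 (positions 0-0)
  Group 2: 'e' x 1 (positions 1-1)
  Group 3: 'd' x 4 (positions 2-5)
  Group 4: 'a' x 1 (positions 6-6)
  Group 5: 'd' x 4 (positions 7-10)
Total groups: 5

5


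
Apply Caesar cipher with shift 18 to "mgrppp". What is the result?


Caesar cipher: shift "mgrppp" by 18
  'm' (pos 12) + 18 = pos 4 = 'e'
  'g' (pos 6) + 18 = pos 24 = 'y'
  'r' (pos 17) + 18 = pos 9 = 'j'
  'p' (pos 15) + 18 = pos 7 = 'h'
  'p' (pos 15) + 18 = pos 7 = 'h'
  'p' (pos 15) + 18 = pos 7 = 'h'
Result: eyjhhh

eyjhhh


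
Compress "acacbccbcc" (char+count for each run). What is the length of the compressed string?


Input: acacbccbcc
Runs:
  'a' x 1 => "a1"
  'c' x 1 => "c1"
  'a' x 1 => "a1"
  'c' x 1 => "c1"
  'b' x 1 => "b1"
  'c' x 2 => "c2"
  'b' x 1 => "b1"
  'c' x 2 => "c2"
Compressed: "a1c1a1c1b1c2b1c2"
Compressed length: 16

16
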